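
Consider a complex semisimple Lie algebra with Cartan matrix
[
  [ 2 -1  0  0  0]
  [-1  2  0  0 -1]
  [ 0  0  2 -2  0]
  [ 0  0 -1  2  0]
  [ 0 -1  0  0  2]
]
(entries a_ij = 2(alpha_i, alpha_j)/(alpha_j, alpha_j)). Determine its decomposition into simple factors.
A_3 (sl(4)) ⊕ B_2 (so(5))

The diagram associated to this matrix has two connected components: the simple roots {alpha_1, alpha_2, alpha_5} form a chain of 3 nodes with single edges (A_3), and {alpha_3, alpha_4} form a chain of 2 nodes with a double edge at one end; the terminal node there is the unique short simple root (B_2). A semisimple Lie algebra decomposes uniquely as the direct sum of simple ideals, one per connected component of its Dynkin diagram, so g ≅ A_3 ⊕ B_2 (dimension 15 + 10 = 25).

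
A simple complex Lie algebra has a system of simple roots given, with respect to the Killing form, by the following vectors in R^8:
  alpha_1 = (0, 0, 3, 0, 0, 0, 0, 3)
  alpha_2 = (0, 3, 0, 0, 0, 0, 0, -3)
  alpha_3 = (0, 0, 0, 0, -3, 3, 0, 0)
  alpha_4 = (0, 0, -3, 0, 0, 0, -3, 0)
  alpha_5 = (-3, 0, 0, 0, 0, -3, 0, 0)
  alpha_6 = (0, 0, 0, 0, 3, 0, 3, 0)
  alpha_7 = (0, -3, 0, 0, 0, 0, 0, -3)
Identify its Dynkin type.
Compute the Cartan integers a_ij = 2(alpha_i, alpha_j)/(alpha_j, alpha_j); the resulting 7x7 Cartan matrix is
[[2, -1, 0, -1, 0, 0, -1], [-1, 2, 0, 0, 0, 0, 0], [0, 0, 2, 0, -1, -1, 0], [-1, 0, 0, 2, 0, -1, 0], [0, 0, -1, 0, 2, 0, 0], [0, 0, -1, -1, 0, 2, 0], [-1, 0, 0, 0, 0, 0, 2]].
All simple roots have the same length, so the diagram is simply laced. The associated Dynkin diagram is a chain of 5 nodes with a fork of two nodes at one end (D_7), so the type is D_7 (the algebra so(14)).

type D_7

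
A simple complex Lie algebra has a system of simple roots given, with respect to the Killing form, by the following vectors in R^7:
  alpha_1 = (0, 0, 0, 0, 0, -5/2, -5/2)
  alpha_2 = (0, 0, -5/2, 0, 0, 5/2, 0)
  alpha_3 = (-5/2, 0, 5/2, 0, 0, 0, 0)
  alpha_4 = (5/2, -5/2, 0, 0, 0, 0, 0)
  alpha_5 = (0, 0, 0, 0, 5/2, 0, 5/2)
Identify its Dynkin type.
type A_5

Compute the Cartan integers a_ij = 2(alpha_i, alpha_j)/(alpha_j, alpha_j); the resulting 5x5 Cartan matrix is
[[2, -1, 0, 0, -1], [-1, 2, -1, 0, 0], [0, -1, 2, -1, 0], [0, 0, -1, 2, 0], [-1, 0, 0, 0, 2]].
All simple roots have the same length, so the diagram is simply laced. The associated Dynkin diagram is a chain of 5 nodes with single edges (A_5), so the type is A_5 (the algebra sl(6)).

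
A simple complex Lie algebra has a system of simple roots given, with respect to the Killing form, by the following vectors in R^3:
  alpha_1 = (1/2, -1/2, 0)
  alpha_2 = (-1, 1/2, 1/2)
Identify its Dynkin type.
Compute the Cartan integers a_ij = 2(alpha_i, alpha_j)/(alpha_j, alpha_j); the resulting 2x2 Cartan matrix is
[[2, -1], [-3, 2]].
The roots have two lengths (squared-length ratio 3:1); the short ones are alpha_{1}. The associated Dynkin diagram is two nodes joined by a triple edge (G_2), so the type is G_2.

G_2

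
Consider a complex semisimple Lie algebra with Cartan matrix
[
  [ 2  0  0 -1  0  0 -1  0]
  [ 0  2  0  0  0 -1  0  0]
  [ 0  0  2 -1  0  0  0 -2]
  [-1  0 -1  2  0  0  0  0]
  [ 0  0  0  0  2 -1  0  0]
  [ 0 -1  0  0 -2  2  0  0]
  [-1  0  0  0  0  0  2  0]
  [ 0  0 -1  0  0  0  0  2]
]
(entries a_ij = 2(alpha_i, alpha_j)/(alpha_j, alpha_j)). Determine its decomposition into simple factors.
The diagram associated to this matrix has two connected components: the simple roots {alpha_2, alpha_5, alpha_6} form a chain of 3 nodes with a double edge at one end; the terminal node there is the unique short simple root (B_3), and {alpha_1, alpha_3, alpha_4, alpha_7, alpha_8} form a chain of 5 nodes with a double edge at one end; the terminal node there is the unique short simple root (B_5). A semisimple Lie algebra decomposes uniquely as the direct sum of simple ideals, one per connected component of its Dynkin diagram, so g ≅ B_3 ⊕ B_5 (dimension 21 + 55 = 76).

B_3 + B_5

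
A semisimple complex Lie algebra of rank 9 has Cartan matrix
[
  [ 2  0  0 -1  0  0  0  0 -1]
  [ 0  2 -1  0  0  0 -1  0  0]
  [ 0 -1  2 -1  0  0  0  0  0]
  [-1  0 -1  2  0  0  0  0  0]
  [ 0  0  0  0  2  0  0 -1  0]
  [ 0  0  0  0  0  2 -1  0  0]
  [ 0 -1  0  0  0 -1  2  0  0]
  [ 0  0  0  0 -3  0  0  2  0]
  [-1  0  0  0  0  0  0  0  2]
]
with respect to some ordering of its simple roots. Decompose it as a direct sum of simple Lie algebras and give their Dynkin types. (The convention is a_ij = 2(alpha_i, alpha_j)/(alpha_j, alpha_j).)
The diagram associated to this matrix has two connected components: the simple roots {alpha_1, alpha_2, alpha_3, alpha_4, alpha_6, alpha_7, alpha_9} form a chain of 7 nodes with single edges (A_7), and {alpha_5, alpha_8} form two nodes joined by a triple edge (G_2). A semisimple Lie algebra decomposes uniquely as the direct sum of simple ideals, one per connected component of its Dynkin diagram, so g ≅ A_7 ⊕ G_2 (dimension 63 + 14 = 77).

A_7 ⊕ G_2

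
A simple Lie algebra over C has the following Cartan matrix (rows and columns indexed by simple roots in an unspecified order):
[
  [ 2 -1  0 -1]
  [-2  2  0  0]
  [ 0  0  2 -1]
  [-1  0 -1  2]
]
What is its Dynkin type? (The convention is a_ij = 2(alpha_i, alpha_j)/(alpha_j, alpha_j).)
The matrix has rank 4 with 2's on the diagonal. Reading the off-diagonal entries as Dynkin edges (a single edge where a_ij = a_ji = -1; a double or triple edge where a_ij * a_ji = 2 or 3), the diagram is a chain of 4 nodes with a double edge at one end; the terminal node there is the unique long simple root (C_4). One simple-root ordering that puts it in standard form is (alpha_3, alpha_4, alpha_1, alpha_2). So the algebra is type C_4, i.e. sp(8).

type C_4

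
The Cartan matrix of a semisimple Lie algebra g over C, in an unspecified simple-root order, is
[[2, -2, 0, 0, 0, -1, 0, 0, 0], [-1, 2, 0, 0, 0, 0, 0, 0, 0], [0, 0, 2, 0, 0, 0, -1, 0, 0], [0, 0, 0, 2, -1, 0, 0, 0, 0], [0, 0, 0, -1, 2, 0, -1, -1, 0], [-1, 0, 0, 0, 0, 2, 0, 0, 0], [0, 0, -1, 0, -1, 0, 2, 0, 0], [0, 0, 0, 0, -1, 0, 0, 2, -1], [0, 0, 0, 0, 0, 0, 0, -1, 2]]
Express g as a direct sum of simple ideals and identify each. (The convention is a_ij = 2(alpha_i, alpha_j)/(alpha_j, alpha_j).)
The diagram associated to this matrix has two connected components: the simple roots {alpha_1, alpha_2, alpha_6} form a chain of 3 nodes with a double edge at one end; the terminal node there is the unique short simple root (B_3), and {alpha_3, alpha_4, alpha_5, alpha_7, alpha_8, alpha_9} form a chain of 5 nodes with one extra node attached to the third node from one end (E_6). A semisimple Lie algebra decomposes uniquely as the direct sum of simple ideals, one per connected component of its Dynkin diagram, so g ≅ B_3 ⊕ E_6 (dimension 21 + 78 = 99).

B_3 ⊕ E_6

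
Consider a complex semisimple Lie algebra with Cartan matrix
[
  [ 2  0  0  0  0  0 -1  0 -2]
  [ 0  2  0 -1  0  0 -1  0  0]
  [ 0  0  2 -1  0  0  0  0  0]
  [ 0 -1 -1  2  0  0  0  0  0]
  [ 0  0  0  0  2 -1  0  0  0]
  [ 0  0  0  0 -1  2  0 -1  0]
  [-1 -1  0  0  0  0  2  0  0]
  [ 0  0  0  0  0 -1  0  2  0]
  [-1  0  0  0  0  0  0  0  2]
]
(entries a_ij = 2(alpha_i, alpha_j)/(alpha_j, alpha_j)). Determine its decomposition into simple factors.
The diagram associated to this matrix has two connected components: the simple roots {alpha_5, alpha_6, alpha_8} form a chain of 3 nodes with single edges (A_3), and {alpha_1, alpha_2, alpha_3, alpha_4, alpha_7, alpha_9} form a chain of 6 nodes with a double edge at one end; the terminal node there is the unique short simple root (B_6). A semisimple Lie algebra decomposes uniquely as the direct sum of simple ideals, one per connected component of its Dynkin diagram, so g ≅ A_3 ⊕ B_6 (dimension 15 + 78 = 93).

A_3 ⊕ B_6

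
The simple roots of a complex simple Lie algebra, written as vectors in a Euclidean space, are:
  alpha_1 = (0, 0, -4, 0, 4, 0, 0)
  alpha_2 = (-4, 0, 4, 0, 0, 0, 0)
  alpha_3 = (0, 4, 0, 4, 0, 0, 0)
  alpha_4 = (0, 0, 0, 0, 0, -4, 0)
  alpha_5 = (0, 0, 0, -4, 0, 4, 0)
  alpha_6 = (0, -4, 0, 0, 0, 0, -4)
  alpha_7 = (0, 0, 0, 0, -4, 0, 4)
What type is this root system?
B_7

Compute the Cartan integers a_ij = 2(alpha_i, alpha_j)/(alpha_j, alpha_j); the resulting 7x7 Cartan matrix is
[[2, -1, 0, 0, 0, 0, -1], [-1, 2, 0, 0, 0, 0, 0], [0, 0, 2, 0, -1, -1, 0], [0, 0, 0, 2, -1, 0, 0], [0, 0, -1, -2, 2, 0, 0], [0, 0, -1, 0, 0, 2, -1], [-1, 0, 0, 0, 0, -1, 2]].
The roots have two lengths (squared-length ratio 2:1); the short ones are alpha_{4}. The associated Dynkin diagram is a chain of 7 nodes with a double edge at one end; the terminal node there is the unique short simple root (B_7), so the type is B_7 (the algebra so(15)).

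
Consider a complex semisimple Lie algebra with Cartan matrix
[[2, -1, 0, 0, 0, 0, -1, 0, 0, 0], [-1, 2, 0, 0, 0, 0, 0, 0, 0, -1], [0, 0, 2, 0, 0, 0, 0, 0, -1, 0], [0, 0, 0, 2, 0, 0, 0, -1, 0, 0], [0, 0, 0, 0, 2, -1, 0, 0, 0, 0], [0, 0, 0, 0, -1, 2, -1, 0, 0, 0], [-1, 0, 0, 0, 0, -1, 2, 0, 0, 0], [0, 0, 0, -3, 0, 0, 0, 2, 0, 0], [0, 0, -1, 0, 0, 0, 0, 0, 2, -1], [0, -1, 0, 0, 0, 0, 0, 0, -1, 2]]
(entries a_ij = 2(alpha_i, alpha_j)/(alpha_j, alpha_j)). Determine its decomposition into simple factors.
The diagram associated to this matrix has two connected components: the simple roots {alpha_1, alpha_2, alpha_3, alpha_5, alpha_6, alpha_7, alpha_9, alpha_10} form a chain of 8 nodes with single edges (A_8), and {alpha_4, alpha_8} form two nodes joined by a triple edge (G_2). A semisimple Lie algebra decomposes uniquely as the direct sum of simple ideals, one per connected component of its Dynkin diagram, so g ≅ A_8 ⊕ G_2 (dimension 80 + 14 = 94).

A_8 ⊕ G_2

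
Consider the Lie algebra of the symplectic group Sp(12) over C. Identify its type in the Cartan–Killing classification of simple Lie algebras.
C_6 (sp(12))

This is sp(12), which has dimension 12(12+1)/2 = 78 and rank 12/2 = 6. In the classification of classical Lie algebras, the symplectic algebra sp(2n) has type C_n; here n = 6, so the Dynkin diagram is a chain of 6 nodes with a double edge at one end; the terminal node there is the unique long simple root (C_6). Hence the type is C_6.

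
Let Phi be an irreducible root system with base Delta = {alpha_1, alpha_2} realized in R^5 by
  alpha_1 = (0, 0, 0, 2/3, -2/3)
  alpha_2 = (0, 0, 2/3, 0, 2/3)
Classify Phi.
Compute the Cartan integers a_ij = 2(alpha_i, alpha_j)/(alpha_j, alpha_j); the resulting 2x2 Cartan matrix is
[[2, -1], [-1, 2]].
All simple roots have the same length, so the diagram is simply laced. The associated Dynkin diagram is a chain of 2 nodes with single edges (A_2), so the type is A_2 (the algebra sl(3)).

A_2 (sl(3))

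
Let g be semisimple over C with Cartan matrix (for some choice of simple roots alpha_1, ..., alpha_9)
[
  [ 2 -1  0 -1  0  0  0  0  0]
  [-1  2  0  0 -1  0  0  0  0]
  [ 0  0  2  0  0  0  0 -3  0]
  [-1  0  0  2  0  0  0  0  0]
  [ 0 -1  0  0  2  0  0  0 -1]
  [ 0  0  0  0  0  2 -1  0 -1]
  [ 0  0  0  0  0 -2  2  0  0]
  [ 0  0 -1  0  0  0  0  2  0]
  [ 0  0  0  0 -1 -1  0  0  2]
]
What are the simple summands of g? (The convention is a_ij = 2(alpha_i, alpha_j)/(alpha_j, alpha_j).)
The diagram associated to this matrix has two connected components: the simple roots {alpha_1, alpha_2, alpha_4, alpha_5, alpha_6, alpha_7, alpha_9} form a chain of 7 nodes with a double edge at one end; the terminal node there is the unique long simple root (C_7), and {alpha_3, alpha_8} form two nodes joined by a triple edge (G_2). A semisimple Lie algebra decomposes uniquely as the direct sum of simple ideals, one per connected component of its Dynkin diagram, so g ≅ C_7 ⊕ G_2 (dimension 105 + 14 = 119).

C7 + G2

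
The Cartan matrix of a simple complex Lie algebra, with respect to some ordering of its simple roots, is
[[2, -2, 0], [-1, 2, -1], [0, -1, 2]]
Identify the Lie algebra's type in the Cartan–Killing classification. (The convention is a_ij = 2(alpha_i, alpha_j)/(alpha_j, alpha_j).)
The matrix has rank 3 with 2's on the diagonal. Reading the off-diagonal entries as Dynkin edges (a single edge where a_ij = a_ji = -1; a double or triple edge where a_ij * a_ji = 2 or 3), the diagram is a chain of 3 nodes with a double edge at one end; the terminal node there is the unique long simple root (C_3). One simple-root ordering that puts it in standard form is (alpha_3, alpha_2, alpha_1). So the algebra is type C_3, i.e. sp(6).

type C_3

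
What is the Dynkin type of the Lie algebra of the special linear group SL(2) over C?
This is sl(2), which has dimension 2^2 - 1 = 3 and rank 2 - 1 = 1 (a Cartan subalgebra is the diagonal traceless matrices). In the classification of classical Lie algebras, the special linear algebra sl(n+1) has type A_n; here n = 1, so the Dynkin diagram is a chain of 1 nodes with single edges (A_1). Hence the type is A_1.

A_1 (sl(2))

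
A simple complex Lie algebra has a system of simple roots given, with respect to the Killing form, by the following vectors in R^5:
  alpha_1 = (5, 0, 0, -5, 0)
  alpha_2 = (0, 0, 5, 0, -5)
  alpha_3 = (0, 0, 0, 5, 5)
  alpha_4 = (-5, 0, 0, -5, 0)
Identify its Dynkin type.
Compute the Cartan integers a_ij = 2(alpha_i, alpha_j)/(alpha_j, alpha_j); the resulting 4x4 Cartan matrix is
[[2, 0, -1, 0], [0, 2, -1, 0], [-1, -1, 2, -1], [0, 0, -1, 2]].
All simple roots have the same length, so the diagram is simply laced. The associated Dynkin diagram is a chain of 2 nodes with a fork of two nodes at one end (D_4), so the type is D_4 (the algebra so(8)).

D_4 (so(8))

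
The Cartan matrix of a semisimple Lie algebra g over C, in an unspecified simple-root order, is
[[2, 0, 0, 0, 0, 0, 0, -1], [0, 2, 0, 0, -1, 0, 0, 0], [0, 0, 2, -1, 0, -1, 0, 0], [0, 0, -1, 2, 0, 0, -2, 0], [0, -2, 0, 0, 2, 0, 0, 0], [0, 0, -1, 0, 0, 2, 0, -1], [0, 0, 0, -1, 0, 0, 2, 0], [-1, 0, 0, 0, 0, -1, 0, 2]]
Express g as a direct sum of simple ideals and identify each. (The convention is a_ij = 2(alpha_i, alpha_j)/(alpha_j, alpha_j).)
The diagram associated to this matrix has two connected components: the simple roots {alpha_2, alpha_5} form a chain of 2 nodes with a double edge at one end; the terminal node there is the unique short simple root (B_2), and {alpha_1, alpha_3, alpha_4, alpha_6, alpha_7, alpha_8} form a chain of 6 nodes with a double edge at one end; the terminal node there is the unique short simple root (B_6). A semisimple Lie algebra decomposes uniquely as the direct sum of simple ideals, one per connected component of its Dynkin diagram, so g ≅ B_2 ⊕ B_6 (dimension 10 + 78 = 88).

B2 + B6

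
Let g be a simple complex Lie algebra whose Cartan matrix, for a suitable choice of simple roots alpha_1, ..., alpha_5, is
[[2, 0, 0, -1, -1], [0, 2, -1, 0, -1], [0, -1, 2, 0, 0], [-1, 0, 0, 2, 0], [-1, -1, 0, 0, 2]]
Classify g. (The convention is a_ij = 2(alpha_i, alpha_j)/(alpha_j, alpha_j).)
A_5 (sl(6))

The matrix has rank 5 with 2's on the diagonal. Reading the off-diagonal entries as Dynkin edges (a single edge where a_ij = a_ji = -1; a double or triple edge where a_ij * a_ji = 2 or 3), the diagram is a chain of 5 nodes with single edges (A_5). One simple-root ordering that puts it in standard form is (alpha_3, alpha_2, alpha_5, alpha_1, alpha_4). So the algebra is type A_5, i.e. sl(6).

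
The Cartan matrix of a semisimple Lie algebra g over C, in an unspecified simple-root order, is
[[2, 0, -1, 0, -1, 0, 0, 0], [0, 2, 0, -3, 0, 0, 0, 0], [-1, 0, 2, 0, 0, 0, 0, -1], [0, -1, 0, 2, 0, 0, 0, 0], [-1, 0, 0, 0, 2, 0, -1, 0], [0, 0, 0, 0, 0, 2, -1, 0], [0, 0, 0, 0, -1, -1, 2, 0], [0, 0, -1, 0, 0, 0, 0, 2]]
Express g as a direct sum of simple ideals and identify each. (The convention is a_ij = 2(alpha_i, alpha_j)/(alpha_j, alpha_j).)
The diagram associated to this matrix has two connected components: the simple roots {alpha_1, alpha_3, alpha_5, alpha_6, alpha_7, alpha_8} form a chain of 6 nodes with single edges (A_6), and {alpha_2, alpha_4} form two nodes joined by a triple edge (G_2). A semisimple Lie algebra decomposes uniquely as the direct sum of simple ideals, one per connected component of its Dynkin diagram, so g ≅ A_6 ⊕ G_2 (dimension 48 + 14 = 62).

A_6 (sl(7)) + G_2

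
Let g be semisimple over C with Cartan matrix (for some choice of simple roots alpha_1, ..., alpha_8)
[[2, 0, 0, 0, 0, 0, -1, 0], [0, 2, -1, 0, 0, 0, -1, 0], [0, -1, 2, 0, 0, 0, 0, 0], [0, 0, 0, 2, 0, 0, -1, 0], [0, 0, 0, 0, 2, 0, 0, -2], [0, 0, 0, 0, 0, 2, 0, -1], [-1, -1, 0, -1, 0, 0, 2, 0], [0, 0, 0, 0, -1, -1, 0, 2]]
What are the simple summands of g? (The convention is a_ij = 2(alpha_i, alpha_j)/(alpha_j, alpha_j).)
type C_3 + type D_5

The diagram associated to this matrix has two connected components: the simple roots {alpha_5, alpha_6, alpha_8} form a chain of 3 nodes with a double edge at one end; the terminal node there is the unique long simple root (C_3), and {alpha_1, alpha_2, alpha_3, alpha_4, alpha_7} form a chain of 3 nodes with a fork of two nodes at one end (D_5). A semisimple Lie algebra decomposes uniquely as the direct sum of simple ideals, one per connected component of its Dynkin diagram, so g ≅ C_3 ⊕ D_5 (dimension 21 + 45 = 66).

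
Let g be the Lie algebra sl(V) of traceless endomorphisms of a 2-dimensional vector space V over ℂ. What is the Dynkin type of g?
A1

This is sl(2), which has dimension 2^2 - 1 = 3 and rank 2 - 1 = 1 (a Cartan subalgebra is the diagonal traceless matrices). In the classification of classical Lie algebras, the special linear algebra sl(n+1) has type A_n; here n = 1, so the Dynkin diagram is a chain of 1 nodes with single edges (A_1). Hence the type is A_1.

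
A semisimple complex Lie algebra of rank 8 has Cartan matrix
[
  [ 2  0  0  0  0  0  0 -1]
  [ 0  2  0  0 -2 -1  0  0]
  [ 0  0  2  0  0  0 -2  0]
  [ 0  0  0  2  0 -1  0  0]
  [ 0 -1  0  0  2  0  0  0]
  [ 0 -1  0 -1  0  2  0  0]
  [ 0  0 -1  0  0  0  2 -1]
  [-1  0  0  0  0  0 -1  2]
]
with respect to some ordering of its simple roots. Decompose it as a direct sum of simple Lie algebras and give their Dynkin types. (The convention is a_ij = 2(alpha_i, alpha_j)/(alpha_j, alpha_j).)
B4 + C4

The diagram associated to this matrix has two connected components: the simple roots {alpha_2, alpha_4, alpha_5, alpha_6} form a chain of 4 nodes with a double edge at one end; the terminal node there is the unique short simple root (B_4), and {alpha_1, alpha_3, alpha_7, alpha_8} form a chain of 4 nodes with a double edge at one end; the terminal node there is the unique long simple root (C_4). A semisimple Lie algebra decomposes uniquely as the direct sum of simple ideals, one per connected component of its Dynkin diagram, so g ≅ B_4 ⊕ C_4 (dimension 36 + 36 = 72).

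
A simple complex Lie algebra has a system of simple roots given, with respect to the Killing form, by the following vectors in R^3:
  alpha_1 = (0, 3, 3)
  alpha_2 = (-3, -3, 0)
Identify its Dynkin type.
Compute the Cartan integers a_ij = 2(alpha_i, alpha_j)/(alpha_j, alpha_j); the resulting 2x2 Cartan matrix is
[[2, -1], [-1, 2]].
All simple roots have the same length, so the diagram is simply laced. The associated Dynkin diagram is a chain of 2 nodes with single edges (A_2), so the type is A_2 (the algebra sl(3)).

A_2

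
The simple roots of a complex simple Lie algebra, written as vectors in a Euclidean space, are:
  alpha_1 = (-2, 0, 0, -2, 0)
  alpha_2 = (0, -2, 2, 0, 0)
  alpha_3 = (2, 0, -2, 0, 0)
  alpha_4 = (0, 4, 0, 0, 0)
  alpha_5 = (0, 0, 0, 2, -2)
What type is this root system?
C5

Compute the Cartan integers a_ij = 2(alpha_i, alpha_j)/(alpha_j, alpha_j); the resulting 5x5 Cartan matrix is
[[2, 0, -1, 0, -1], [0, 2, -1, -1, 0], [-1, -1, 2, 0, 0], [0, -2, 0, 2, 0], [-1, 0, 0, 0, 2]].
The roots have two lengths (squared-length ratio 2:1); the short ones are alpha_{1,2,3,5}. The associated Dynkin diagram is a chain of 5 nodes with a double edge at one end; the terminal node there is the unique long simple root (C_5), so the type is C_5 (the algebra sp(10)).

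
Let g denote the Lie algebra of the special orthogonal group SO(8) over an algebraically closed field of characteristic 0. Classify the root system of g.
This is so(8) with 8 even, which has dimension 8(8-1)/2 = 28 and rank 8/2 = 4. In the classification of classical Lie algebras, the orthogonal algebra so(2n) in an even number of variables has type D_n; here n = 4, so the Dynkin diagram is a chain of 2 nodes with a fork of two nodes at one end (D_4). Hence the type is D_4.

D_4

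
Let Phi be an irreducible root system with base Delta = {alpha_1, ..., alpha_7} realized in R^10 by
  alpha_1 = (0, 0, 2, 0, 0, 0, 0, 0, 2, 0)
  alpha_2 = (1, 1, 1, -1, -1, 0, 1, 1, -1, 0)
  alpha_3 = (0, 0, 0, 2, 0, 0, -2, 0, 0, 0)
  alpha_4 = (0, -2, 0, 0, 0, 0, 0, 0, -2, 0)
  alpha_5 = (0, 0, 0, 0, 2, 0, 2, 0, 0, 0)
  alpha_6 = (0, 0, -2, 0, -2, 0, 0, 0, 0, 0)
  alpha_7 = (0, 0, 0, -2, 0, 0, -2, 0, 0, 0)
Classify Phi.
Compute the Cartan integers a_ij = 2(alpha_i, alpha_j)/(alpha_j, alpha_j); the resulting 7x7 Cartan matrix is
[[2, 0, 0, -1, 0, -1, 0], [0, 2, -1, 0, 0, 0, 0], [0, -1, 2, 0, -1, 0, 0], [-1, 0, 0, 2, 0, 0, 0], [0, 0, -1, 0, 2, -1, -1], [-1, 0, 0, 0, -1, 2, 0], [0, 0, 0, 0, -1, 0, 2]].
All simple roots have the same length, so the diagram is simply laced. The associated Dynkin diagram is a chain of 6 nodes with one extra node attached to the third node from one end (E_7), so the type is E_7.

E7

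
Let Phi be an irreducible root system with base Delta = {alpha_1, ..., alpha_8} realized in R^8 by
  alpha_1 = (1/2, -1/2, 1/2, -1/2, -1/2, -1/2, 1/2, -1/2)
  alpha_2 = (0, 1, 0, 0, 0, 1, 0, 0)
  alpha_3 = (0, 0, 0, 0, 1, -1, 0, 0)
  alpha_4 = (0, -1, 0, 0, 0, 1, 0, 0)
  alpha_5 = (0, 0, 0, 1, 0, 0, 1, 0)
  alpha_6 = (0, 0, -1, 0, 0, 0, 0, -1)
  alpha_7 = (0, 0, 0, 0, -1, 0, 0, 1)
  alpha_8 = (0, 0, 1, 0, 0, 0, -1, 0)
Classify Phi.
E_8

Compute the Cartan integers a_ij = 2(alpha_i, alpha_j)/(alpha_j, alpha_j); the resulting 8x8 Cartan matrix is
[[2, -1, 0, 0, 0, 0, 0, 0], [-1, 2, -1, 0, 0, 0, 0, 0], [0, -1, 2, -1, 0, 0, -1, 0], [0, 0, -1, 2, 0, 0, 0, 0], [0, 0, 0, 0, 2, 0, 0, -1], [0, 0, 0, 0, 0, 2, -1, -1], [0, 0, -1, 0, 0, -1, 2, 0], [0, 0, 0, 0, -1, -1, 0, 2]].
All simple roots have the same length, so the diagram is simply laced. The associated Dynkin diagram is a chain of 7 nodes with one extra node attached to the third node from one end (E_8), so the type is E_8.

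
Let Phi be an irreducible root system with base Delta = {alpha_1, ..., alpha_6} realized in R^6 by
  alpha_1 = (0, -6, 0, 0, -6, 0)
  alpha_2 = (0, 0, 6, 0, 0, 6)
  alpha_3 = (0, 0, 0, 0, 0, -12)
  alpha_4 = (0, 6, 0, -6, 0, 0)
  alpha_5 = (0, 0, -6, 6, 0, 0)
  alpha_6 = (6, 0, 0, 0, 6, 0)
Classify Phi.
Compute the Cartan integers a_ij = 2(alpha_i, alpha_j)/(alpha_j, alpha_j); the resulting 6x6 Cartan matrix is
[[2, 0, 0, -1, 0, -1], [0, 2, -1, 0, -1, 0], [0, -2, 2, 0, 0, 0], [-1, 0, 0, 2, -1, 0], [0, -1, 0, -1, 2, 0], [-1, 0, 0, 0, 0, 2]].
The roots have two lengths (squared-length ratio 2:1); the short ones are alpha_{1,2,4,5,6}. The associated Dynkin diagram is a chain of 6 nodes with a double edge at one end; the terminal node there is the unique long simple root (C_6), so the type is C_6 (the algebra sp(12)).

C6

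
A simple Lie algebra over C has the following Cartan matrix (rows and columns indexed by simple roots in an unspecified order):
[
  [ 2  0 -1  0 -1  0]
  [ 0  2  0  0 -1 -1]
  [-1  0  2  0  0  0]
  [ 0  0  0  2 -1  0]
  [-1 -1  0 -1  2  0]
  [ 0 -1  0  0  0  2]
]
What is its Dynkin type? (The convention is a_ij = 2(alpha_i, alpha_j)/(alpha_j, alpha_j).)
E6

The matrix has rank 6 with 2's on the diagonal. Reading the off-diagonal entries as Dynkin edges (a single edge where a_ij = a_ji = -1; a double or triple edge where a_ij * a_ji = 2 or 3), the diagram is a chain of 5 nodes with one extra node attached to the third node from one end (E_6). One simple-root ordering that puts it in standard form is (alpha_6, alpha_4, alpha_2, alpha_5, alpha_1, alpha_3). So the algebra is type E_6.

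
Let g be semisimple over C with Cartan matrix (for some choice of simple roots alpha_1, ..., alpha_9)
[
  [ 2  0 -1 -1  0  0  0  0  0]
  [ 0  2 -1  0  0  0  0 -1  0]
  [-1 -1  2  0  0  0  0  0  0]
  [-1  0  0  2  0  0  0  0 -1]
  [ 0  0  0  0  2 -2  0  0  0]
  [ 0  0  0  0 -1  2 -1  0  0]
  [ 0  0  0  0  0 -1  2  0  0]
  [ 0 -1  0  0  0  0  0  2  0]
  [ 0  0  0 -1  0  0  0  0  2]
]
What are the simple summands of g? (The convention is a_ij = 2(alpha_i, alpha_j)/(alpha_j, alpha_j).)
A_6 + C_3

The diagram associated to this matrix has two connected components: the simple roots {alpha_1, alpha_2, alpha_3, alpha_4, alpha_8, alpha_9} form a chain of 6 nodes with single edges (A_6), and {alpha_5, alpha_6, alpha_7} form a chain of 3 nodes with a double edge at one end; the terminal node there is the unique long simple root (C_3). A semisimple Lie algebra decomposes uniquely as the direct sum of simple ideals, one per connected component of its Dynkin diagram, so g ≅ A_6 ⊕ C_3 (dimension 48 + 21 = 69).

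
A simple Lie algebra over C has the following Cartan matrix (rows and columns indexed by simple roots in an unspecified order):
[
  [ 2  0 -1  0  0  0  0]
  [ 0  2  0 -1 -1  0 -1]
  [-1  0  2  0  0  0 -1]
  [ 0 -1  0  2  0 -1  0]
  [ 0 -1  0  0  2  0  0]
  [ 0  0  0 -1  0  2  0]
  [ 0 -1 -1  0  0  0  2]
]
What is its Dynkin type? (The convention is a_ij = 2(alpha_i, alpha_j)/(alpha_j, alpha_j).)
The matrix has rank 7 with 2's on the diagonal. Reading the off-diagonal entries as Dynkin edges (a single edge where a_ij = a_ji = -1; a double or triple edge where a_ij * a_ji = 2 or 3), the diagram is a chain of 6 nodes with one extra node attached to the third node from one end (E_7). One simple-root ordering that puts it in standard form is (alpha_6, alpha_5, alpha_4, alpha_2, alpha_7, alpha_3, alpha_1). So the algebra is type E_7.

type E_7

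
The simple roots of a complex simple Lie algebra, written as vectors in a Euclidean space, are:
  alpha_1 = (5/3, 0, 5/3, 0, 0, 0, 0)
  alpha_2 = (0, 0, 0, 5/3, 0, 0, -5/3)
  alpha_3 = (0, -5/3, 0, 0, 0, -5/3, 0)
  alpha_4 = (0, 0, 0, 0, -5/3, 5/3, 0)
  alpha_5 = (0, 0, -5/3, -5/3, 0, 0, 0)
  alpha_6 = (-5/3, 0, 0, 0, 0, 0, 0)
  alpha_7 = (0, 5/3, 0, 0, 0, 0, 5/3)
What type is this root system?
Compute the Cartan integers a_ij = 2(alpha_i, alpha_j)/(alpha_j, alpha_j); the resulting 7x7 Cartan matrix is
[[2, 0, 0, 0, -1, -2, 0], [0, 2, 0, 0, -1, 0, -1], [0, 0, 2, -1, 0, 0, -1], [0, 0, -1, 2, 0, 0, 0], [-1, -1, 0, 0, 2, 0, 0], [-1, 0, 0, 0, 0, 2, 0], [0, -1, -1, 0, 0, 0, 2]].
The roots have two lengths (squared-length ratio 2:1); the short ones are alpha_{6}. The associated Dynkin diagram is a chain of 7 nodes with a double edge at one end; the terminal node there is the unique short simple root (B_7), so the type is B_7 (the algebra so(15)).

B7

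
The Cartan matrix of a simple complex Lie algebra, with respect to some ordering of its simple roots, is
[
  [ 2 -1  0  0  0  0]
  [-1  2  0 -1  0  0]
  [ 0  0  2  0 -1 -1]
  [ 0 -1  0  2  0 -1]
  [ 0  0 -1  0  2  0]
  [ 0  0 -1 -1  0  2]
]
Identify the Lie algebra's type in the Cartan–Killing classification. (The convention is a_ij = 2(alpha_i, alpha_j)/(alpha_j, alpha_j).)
type A_6

The matrix has rank 6 with 2's on the diagonal. Reading the off-diagonal entries as Dynkin edges (a single edge where a_ij = a_ji = -1; a double or triple edge where a_ij * a_ji = 2 or 3), the diagram is a chain of 6 nodes with single edges (A_6). One simple-root ordering that puts it in standard form is (alpha_5, alpha_3, alpha_6, alpha_4, alpha_2, alpha_1). So the algebra is type A_6, i.e. sl(7).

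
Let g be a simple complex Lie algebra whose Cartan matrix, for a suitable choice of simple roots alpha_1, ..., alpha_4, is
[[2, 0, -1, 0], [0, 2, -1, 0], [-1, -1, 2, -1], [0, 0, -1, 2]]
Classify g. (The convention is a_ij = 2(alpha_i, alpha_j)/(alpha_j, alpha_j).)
D_4

The matrix has rank 4 with 2's on the diagonal. Reading the off-diagonal entries as Dynkin edges (a single edge where a_ij = a_ji = -1; a double or triple edge where a_ij * a_ji = 2 or 3), the diagram is a chain of 2 nodes with a fork of two nodes at one end (D_4). One simple-root ordering that puts it in standard form is (alpha_2, alpha_3, alpha_1, alpha_4). So the algebra is type D_4, i.e. so(8).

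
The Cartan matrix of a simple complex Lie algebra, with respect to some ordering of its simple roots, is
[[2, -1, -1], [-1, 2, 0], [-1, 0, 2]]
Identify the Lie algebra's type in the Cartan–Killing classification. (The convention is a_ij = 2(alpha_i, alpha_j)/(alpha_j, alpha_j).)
A3

The matrix has rank 3 with 2's on the diagonal. Reading the off-diagonal entries as Dynkin edges (a single edge where a_ij = a_ji = -1; a double or triple edge where a_ij * a_ji = 2 or 3), the diagram is a chain of 3 nodes with single edges (A_3). One simple-root ordering that puts it in standard form is (alpha_2, alpha_1, alpha_3). So the algebra is type A_3, i.e. sl(4).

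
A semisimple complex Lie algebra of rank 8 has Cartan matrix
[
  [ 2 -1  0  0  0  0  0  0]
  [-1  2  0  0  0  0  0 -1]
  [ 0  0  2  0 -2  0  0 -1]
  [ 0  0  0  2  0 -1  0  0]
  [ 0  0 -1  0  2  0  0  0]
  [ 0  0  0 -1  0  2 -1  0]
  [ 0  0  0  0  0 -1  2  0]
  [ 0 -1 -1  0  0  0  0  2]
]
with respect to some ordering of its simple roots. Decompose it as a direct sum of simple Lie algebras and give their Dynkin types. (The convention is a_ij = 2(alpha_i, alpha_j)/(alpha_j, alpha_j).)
The diagram associated to this matrix has two connected components: the simple roots {alpha_4, alpha_6, alpha_7} form a chain of 3 nodes with single edges (A_3), and {alpha_1, alpha_2, alpha_3, alpha_5, alpha_8} form a chain of 5 nodes with a double edge at one end; the terminal node there is the unique short simple root (B_5). A semisimple Lie algebra decomposes uniquely as the direct sum of simple ideals, one per connected component of its Dynkin diagram, so g ≅ A_3 ⊕ B_5 (dimension 15 + 55 = 70).

A_3 (sl(4)) + B_5 (so(11))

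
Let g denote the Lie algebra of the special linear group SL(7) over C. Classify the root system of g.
A_6

This is sl(7), which has dimension 7^2 - 1 = 48 and rank 7 - 1 = 6 (a Cartan subalgebra is the diagonal traceless matrices). In the classification of classical Lie algebras, the special linear algebra sl(n+1) has type A_n; here n = 6, so the Dynkin diagram is a chain of 6 nodes with single edges (A_6). Hence the type is A_6.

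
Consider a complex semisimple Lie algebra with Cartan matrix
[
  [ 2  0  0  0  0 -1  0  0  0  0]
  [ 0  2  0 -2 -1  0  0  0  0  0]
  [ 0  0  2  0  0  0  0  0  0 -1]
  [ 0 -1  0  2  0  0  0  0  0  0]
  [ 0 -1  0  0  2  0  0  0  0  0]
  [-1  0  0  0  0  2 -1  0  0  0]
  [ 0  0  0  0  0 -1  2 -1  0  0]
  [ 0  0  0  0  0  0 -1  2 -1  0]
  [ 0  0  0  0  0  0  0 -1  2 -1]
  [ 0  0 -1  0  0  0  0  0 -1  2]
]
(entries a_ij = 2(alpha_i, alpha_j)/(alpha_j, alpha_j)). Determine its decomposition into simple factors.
type A_7 + type B_3

The diagram associated to this matrix has two connected components: the simple roots {alpha_1, alpha_3, alpha_6, alpha_7, alpha_8, alpha_9, alpha_10} form a chain of 7 nodes with single edges (A_7), and {alpha_2, alpha_4, alpha_5} form a chain of 3 nodes with a double edge at one end; the terminal node there is the unique short simple root (B_3). A semisimple Lie algebra decomposes uniquely as the direct sum of simple ideals, one per connected component of its Dynkin diagram, so g ≅ A_7 ⊕ B_3 (dimension 63 + 21 = 84).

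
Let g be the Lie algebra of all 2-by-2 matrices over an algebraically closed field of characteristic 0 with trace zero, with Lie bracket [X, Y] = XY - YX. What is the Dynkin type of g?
This is sl(2), which has dimension 2^2 - 1 = 3 and rank 2 - 1 = 1 (a Cartan subalgebra is the diagonal traceless matrices). In the classification of classical Lie algebras, the special linear algebra sl(n+1) has type A_n; here n = 1, so the Dynkin diagram is a chain of 1 nodes with single edges (A_1). Hence the type is A_1.

A1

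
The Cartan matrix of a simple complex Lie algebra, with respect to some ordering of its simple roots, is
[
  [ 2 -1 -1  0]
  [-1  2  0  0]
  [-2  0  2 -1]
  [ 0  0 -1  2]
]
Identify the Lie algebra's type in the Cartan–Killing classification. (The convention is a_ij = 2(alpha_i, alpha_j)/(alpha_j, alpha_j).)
F_4

The matrix has rank 4 with 2's on the diagonal. Reading the off-diagonal entries as Dynkin edges (a single edge where a_ij = a_ji = -1; a double or triple edge where a_ij * a_ji = 2 or 3), the diagram is a chain of 4 nodes with a double edge between the middle two (F_4). One simple-root ordering that puts it in standard form is (alpha_4, alpha_3, alpha_1, alpha_2). So the algebra is type F_4.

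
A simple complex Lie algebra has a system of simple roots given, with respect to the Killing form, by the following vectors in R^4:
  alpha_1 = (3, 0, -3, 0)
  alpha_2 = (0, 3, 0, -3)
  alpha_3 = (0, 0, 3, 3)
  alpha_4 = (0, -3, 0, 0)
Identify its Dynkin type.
Compute the Cartan integers a_ij = 2(alpha_i, alpha_j)/(alpha_j, alpha_j); the resulting 4x4 Cartan matrix is
[[2, 0, -1, 0], [0, 2, -1, -2], [-1, -1, 2, 0], [0, -1, 0, 2]].
The roots have two lengths (squared-length ratio 2:1); the short ones are alpha_{4}. The associated Dynkin diagram is a chain of 4 nodes with a double edge at one end; the terminal node there is the unique short simple root (B_4), so the type is B_4 (the algebra so(9)).

B4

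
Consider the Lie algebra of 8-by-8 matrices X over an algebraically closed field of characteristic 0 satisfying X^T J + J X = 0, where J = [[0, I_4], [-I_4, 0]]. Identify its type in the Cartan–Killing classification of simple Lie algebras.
C_4 (sp(8))

This is sp(8), which has dimension 8(8+1)/2 = 36 and rank 8/2 = 4. In the classification of classical Lie algebras, the symplectic algebra sp(2n) has type C_n; here n = 4, so the Dynkin diagram is a chain of 4 nodes with a double edge at one end; the terminal node there is the unique long simple root (C_4). Hence the type is C_4.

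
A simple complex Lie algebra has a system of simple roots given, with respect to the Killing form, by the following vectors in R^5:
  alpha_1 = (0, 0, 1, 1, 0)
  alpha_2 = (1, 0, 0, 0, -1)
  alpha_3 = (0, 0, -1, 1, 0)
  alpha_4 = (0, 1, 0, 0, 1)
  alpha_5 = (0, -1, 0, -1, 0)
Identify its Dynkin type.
Compute the Cartan integers a_ij = 2(alpha_i, alpha_j)/(alpha_j, alpha_j); the resulting 5x5 Cartan matrix is
[[2, 0, 0, 0, -1], [0, 2, 0, -1, 0], [0, 0, 2, 0, -1], [0, -1, 0, 2, -1], [-1, 0, -1, -1, 2]].
All simple roots have the same length, so the diagram is simply laced. The associated Dynkin diagram is a chain of 3 nodes with a fork of two nodes at one end (D_5), so the type is D_5 (the algebra so(10)).

D_5 (so(10))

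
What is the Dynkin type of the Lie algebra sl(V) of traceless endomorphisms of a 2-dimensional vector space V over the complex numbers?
This is sl(2), which has dimension 2^2 - 1 = 3 and rank 2 - 1 = 1 (a Cartan subalgebra is the diagonal traceless matrices). In the classification of classical Lie algebras, the special linear algebra sl(n+1) has type A_n; here n = 1, so the Dynkin diagram is a chain of 1 nodes with single edges (A_1). Hence the type is A_1.

A_1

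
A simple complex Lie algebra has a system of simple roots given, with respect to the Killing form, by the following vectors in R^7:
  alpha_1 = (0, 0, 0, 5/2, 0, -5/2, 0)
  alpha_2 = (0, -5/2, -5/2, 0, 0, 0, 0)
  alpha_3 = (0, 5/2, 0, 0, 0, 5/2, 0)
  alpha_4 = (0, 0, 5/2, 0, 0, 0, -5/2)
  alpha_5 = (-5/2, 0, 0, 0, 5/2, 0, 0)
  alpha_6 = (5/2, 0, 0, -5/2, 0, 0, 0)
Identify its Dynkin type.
A_6

Compute the Cartan integers a_ij = 2(alpha_i, alpha_j)/(alpha_j, alpha_j); the resulting 6x6 Cartan matrix is
[[2, 0, -1, 0, 0, -1], [0, 2, -1, -1, 0, 0], [-1, -1, 2, 0, 0, 0], [0, -1, 0, 2, 0, 0], [0, 0, 0, 0, 2, -1], [-1, 0, 0, 0, -1, 2]].
All simple roots have the same length, so the diagram is simply laced. The associated Dynkin diagram is a chain of 6 nodes with single edges (A_6), so the type is A_6 (the algebra sl(7)).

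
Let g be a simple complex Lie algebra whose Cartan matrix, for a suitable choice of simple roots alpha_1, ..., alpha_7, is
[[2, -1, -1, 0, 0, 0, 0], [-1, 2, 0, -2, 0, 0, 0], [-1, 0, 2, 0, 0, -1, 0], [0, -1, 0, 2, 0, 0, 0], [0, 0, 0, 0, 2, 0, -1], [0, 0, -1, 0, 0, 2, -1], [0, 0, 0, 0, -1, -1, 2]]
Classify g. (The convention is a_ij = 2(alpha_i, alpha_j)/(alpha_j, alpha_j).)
The matrix has rank 7 with 2's on the diagonal. Reading the off-diagonal entries as Dynkin edges (a single edge where a_ij = a_ji = -1; a double or triple edge where a_ij * a_ji = 2 or 3), the diagram is a chain of 7 nodes with a double edge at one end; the terminal node there is the unique short simple root (B_7). One simple-root ordering that puts it in standard form is (alpha_5, alpha_7, alpha_6, alpha_3, alpha_1, alpha_2, alpha_4). So the algebra is type B_7, i.e. so(15).

B_7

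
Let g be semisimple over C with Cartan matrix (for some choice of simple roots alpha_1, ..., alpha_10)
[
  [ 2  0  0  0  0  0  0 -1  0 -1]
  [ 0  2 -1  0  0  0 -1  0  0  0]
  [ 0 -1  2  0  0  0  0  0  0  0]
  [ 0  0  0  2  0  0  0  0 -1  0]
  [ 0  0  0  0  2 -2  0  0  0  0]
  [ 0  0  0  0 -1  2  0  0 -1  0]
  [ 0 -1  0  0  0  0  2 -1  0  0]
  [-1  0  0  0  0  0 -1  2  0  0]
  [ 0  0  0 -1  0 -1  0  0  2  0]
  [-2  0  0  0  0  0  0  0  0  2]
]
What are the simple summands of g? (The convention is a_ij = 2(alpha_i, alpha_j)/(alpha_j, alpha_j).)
C_4 + C_6

The diagram associated to this matrix has two connected components: the simple roots {alpha_4, alpha_5, alpha_6, alpha_9} form a chain of 4 nodes with a double edge at one end; the terminal node there is the unique long simple root (C_4), and {alpha_1, alpha_2, alpha_3, alpha_7, alpha_8, alpha_10} form a chain of 6 nodes with a double edge at one end; the terminal node there is the unique long simple root (C_6). A semisimple Lie algebra decomposes uniquely as the direct sum of simple ideals, one per connected component of its Dynkin diagram, so g ≅ C_4 ⊕ C_6 (dimension 36 + 78 = 114).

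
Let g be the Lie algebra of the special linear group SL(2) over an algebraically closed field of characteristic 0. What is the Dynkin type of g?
This is sl(2), which has dimension 2^2 - 1 = 3 and rank 2 - 1 = 1 (a Cartan subalgebra is the diagonal traceless matrices). In the classification of classical Lie algebras, the special linear algebra sl(n+1) has type A_n; here n = 1, so the Dynkin diagram is a chain of 1 nodes with single edges (A_1). Hence the type is A_1.

type A_1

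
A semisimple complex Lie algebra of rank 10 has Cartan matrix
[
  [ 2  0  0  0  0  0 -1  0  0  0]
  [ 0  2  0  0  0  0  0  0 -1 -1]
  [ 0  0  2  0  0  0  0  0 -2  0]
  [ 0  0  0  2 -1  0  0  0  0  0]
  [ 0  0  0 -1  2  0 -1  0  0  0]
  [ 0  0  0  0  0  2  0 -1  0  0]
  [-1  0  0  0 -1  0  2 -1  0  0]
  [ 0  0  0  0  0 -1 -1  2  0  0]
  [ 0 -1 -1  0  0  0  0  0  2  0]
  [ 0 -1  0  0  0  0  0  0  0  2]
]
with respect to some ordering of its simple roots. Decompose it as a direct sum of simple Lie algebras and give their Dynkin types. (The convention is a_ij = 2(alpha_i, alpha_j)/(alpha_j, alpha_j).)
The diagram associated to this matrix has two connected components: the simple roots {alpha_2, alpha_3, alpha_9, alpha_10} form a chain of 4 nodes with a double edge at one end; the terminal node there is the unique long simple root (C_4), and {alpha_1, alpha_4, alpha_5, alpha_6, alpha_7, alpha_8} form a chain of 5 nodes with one extra node attached to the third node from one end (E_6). A semisimple Lie algebra decomposes uniquely as the direct sum of simple ideals, one per connected component of its Dynkin diagram, so g ≅ C_4 ⊕ E_6 (dimension 36 + 78 = 114).

C_4 (sp(8)) ⊕ E_6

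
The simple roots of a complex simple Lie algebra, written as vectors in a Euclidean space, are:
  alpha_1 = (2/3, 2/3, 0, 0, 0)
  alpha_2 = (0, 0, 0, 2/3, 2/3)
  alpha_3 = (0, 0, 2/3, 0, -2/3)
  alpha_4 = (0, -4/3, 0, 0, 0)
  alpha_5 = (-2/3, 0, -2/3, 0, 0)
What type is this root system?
Compute the Cartan integers a_ij = 2(alpha_i, alpha_j)/(alpha_j, alpha_j); the resulting 5x5 Cartan matrix is
[[2, 0, 0, -1, -1], [0, 2, -1, 0, 0], [0, -1, 2, 0, -1], [-2, 0, 0, 2, 0], [-1, 0, -1, 0, 2]].
The roots have two lengths (squared-length ratio 2:1); the short ones are alpha_{1,2,3,5}. The associated Dynkin diagram is a chain of 5 nodes with a double edge at one end; the terminal node there is the unique long simple root (C_5), so the type is C_5 (the algebra sp(10)).

C_5 (sp(10))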